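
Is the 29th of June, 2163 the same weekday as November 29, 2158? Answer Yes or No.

Yes

From Nov 29, 2158 to Jun 29, 2163 is 1673 days.
1673 mod 7 = 0, so they are the same weekday.
(Nov 29, 2158 is a Wednesday; Jun 29, 2163 is a Wednesday.)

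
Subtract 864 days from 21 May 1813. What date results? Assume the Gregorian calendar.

−365 (one year) → May 21, 1812 (499 left).
−366 (one year; includes Feb 29, 1812) → May 21, 1811 (133 left).
−21 → Apr 30, 1811 (end of Apr, 30 days; 112 left).
−30 → Mar 31, 1811 (end of Mar, 31 days; 82 left).
−31 → Feb 28, 1811 (end of Feb, 28 days; 51 left).
−28 → Jan 31, 1811 (end of Jan, 31 days; 23 left).
−23 → Jan 8, 1811.

January 8, 1811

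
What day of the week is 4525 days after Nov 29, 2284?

Tuesday

First find the weekday of Nov 29, 2284. Doomsday rule: the anchor day for the 2200s is Friday. For year 84: 84÷12 = 7 r 0, and 0÷4 = 0, so 7+0+0 = 7.
Friday + 7 ≡ Friday — that's 2284's doomsday.
In November the doomsday date is Nov 7.
Nov 29 is 22 days after Nov 7; 22 mod 7 = 1, so Friday + 1 = Saturday.
4525 mod 7 = 3, so 4525 days after a Saturday is Saturday + 3 = Tuesday.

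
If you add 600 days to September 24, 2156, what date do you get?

+365 (one year) → Sep 24, 2157 (235 left).
Sep has 30 days: +7 → Oct 1, 2157 (228 left).
Oct has 31 days: +31 → Nov 1, 2157 (197 left).
Nov has 30 days: +30 → Dec 1, 2157 (167 left).
Dec has 31 days: +31 → Jan 1, 2158 (136 left).
Jan has 31 days: +31 → Feb 1, 2158 (105 left).
Feb has 28 days: +28 → Mar 1, 2158 (77 left).
Mar has 31 days: +31 → Apr 1, 2158 (46 left).
Apr has 30 days: +30 → May 1, 2158 (16 left).
+16 → May 17, 2158.

May 17, 2158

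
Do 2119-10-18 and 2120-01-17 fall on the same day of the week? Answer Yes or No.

From Oct 18, 2119 to Jan 17, 2120 is 91 days.
91 mod 7 = 0, so they are the same weekday.
(Oct 18, 2119 is a Wednesday; Jan 17, 2120 is a Wednesday.)

Yes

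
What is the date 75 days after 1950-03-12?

Mar has 31 days: +20 → Apr 1, 1950 (55 left).
Apr has 30 days: +30 → May 1, 1950 (25 left).
+25 → May 26, 1950.

May 26, 1950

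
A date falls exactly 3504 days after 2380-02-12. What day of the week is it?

Saturday

Feb 12, 2380 is a Tuesday.
3504 mod 7 = 4, so 3504 days after a Tuesday is Tuesday + 4 = Saturday.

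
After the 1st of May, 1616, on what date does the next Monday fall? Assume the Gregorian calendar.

May 1, 1616 is a Sunday.
From Sunday to the next Monday is 1 day.
May 1, 1616 + 1 = May 2, 1616.

May 2, 1616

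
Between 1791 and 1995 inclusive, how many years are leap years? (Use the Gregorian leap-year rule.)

Multiples of 4 in [1791,1995]: 51.
Of those, multiples of 100: 2 (not leap unless ÷400).
Multiples of 400: 0.
Leap years = 51 − 2 + 0 = 49.

49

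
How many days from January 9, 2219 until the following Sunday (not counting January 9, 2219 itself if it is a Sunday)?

1

Jan 9, 2219 is a Saturday.
From Saturday to the next Sunday is 1 day.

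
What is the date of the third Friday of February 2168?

February 1, 2168 is a Monday.
The first Friday is therefore February 5 (4 days later).
The third Friday is 5 + 2×7 = February 19.

February 19, 2168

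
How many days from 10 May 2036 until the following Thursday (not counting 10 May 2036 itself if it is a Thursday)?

5

May 10, 2036 is a Saturday.
From Saturday to the next Thursday is 5 days.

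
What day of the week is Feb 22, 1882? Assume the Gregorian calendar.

Wednesday

Doomsday rule: the anchor day for the 1800s is Friday. For year 82: 82÷12 = 6 r 10, and 10÷4 = 2, so 6+10+2 = 18.
Friday + 18 ≡ Tuesday — that's 1882's doomsday.
In February the doomsday date is Feb 28 (1882 is not a leap year).
Feb 22 is 6 days before Feb 28; 6 mod 7 = 6, so Tuesday − 6 = Wednesday.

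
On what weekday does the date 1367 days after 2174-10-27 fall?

Saturday

First find the weekday of Oct 27, 2174. Doomsday rule: the anchor day for the 2100s is Sunday. For year 74: 74÷12 = 6 r 2, and 2÷4 = 0, so 6+2+0 = 8.
Sunday + 8 ≡ Monday — that's 2174's doomsday.
In October the doomsday date is Oct 10.
Oct 27 is 17 days after Oct 10; 17 mod 7 = 3, so Monday + 3 = Thursday.
1367 mod 7 = 2, so 1367 days after a Thursday is Thursday + 2 = Saturday.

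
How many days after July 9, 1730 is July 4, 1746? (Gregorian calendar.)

5839

Jul 9, 1730 → Jul 9, 1731: 365 days.
Jul 9, 1731 → Jul 9, 1732: 366 days (Feb 29, 1732 is in that span).
Jul 9, 1732 → Jul 9, 1733: 365 days.
Jul 9, 1733 → Jul 9, 1734: 365 days.
Jul 9, 1734 → Jul 9, 1735: 365 days.
Jul 9, 1735 → Jul 9, 1736: 366 days (Feb 29, 1736 is in that span).
Jul 9, 1736 → Jul 9, 1737: 365 days.
Jul 9, 1737 → Jul 9, 1738: 365 days.
Jul 9, 1738 → Jul 9, 1739: 365 days.
Jul 9, 1739 → Jul 9, 1740: 366 days (Feb 29, 1740 is in that span).
Jul 9, 1740 → Jul 9, 1741: 365 days.
Jul 9, 1741 → Jul 9, 1742: 365 days.
Jul 9, 1742 → Jul 9, 1743: 365 days.
Jul 9, 1743 → Jul 9, 1744: 366 days (Feb 29, 1744 is in that span).
Jul 9, 1744 → Jul 9, 1745: 365 days.
Jul 9, 1745 → Aug 9, 1745: 31 days (July has 31).
Aug 9, 1745 → Sep 9, 1745: 31 days (August has 31).
Sep 9, 1745 → Oct 9, 1745: 30 days (September has 30).
Oct 9, 1745 → Nov 9, 1745: 31 days (October has 31).
Nov 9, 1745 → Dec 9, 1745: 30 days (November has 30).
Dec 9, 1745 → Jan 9, 1746: 31 days (December has 31).
Jan 9, 1746 → Feb 9, 1746: 31 days (January has 31).
Feb 9, 1746 → Mar 9, 1746: 28 days (February has 28).
Mar 9, 1746 → Apr 9, 1746: 31 days (March has 31).
Apr 9, 1746 → May 9, 1746: 30 days (April has 30).
May 9, 1746 → Jun 9, 1746: 31 days (May has 31).
Jun 9, 1746 → Jul 4, 1746: 25 days.
Total: 5839 days.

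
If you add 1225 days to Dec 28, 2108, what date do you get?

+365 (one year) → Dec 28, 2109 (860 left).
+365 (one year) → Dec 28, 2110 (495 left).
+365 (one year) → Dec 28, 2111 (130 left).
Dec has 31 days: +4 → Jan 1, 2112 (126 left).
Jan has 31 days: +31 → Feb 1, 2112 (95 left).
Feb has 29 days: +29 → Mar 1, 2112 (66 left).
Mar has 31 days: +31 → Apr 1, 2112 (35 left).
Apr has 30 days: +30 → May 1, 2112 (5 left).
+5 → May 6, 2112.

May 6, 2112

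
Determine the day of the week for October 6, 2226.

Friday

Doomsday rule: the anchor day for the 2200s is Friday. For year 26: 26÷12 = 2 r 2, and 2÷4 = 0, so 2+2+0 = 4.
Friday + 4 ≡ Tuesday — that's 2226's doomsday.
In October the doomsday date is Oct 10.
Oct 6 is 4 days before Oct 10; 4 mod 7 = 4, so Tuesday − 4 = Friday.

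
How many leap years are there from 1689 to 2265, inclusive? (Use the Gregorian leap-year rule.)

Multiples of 4 in [1689,2265]: 144.
Of those, multiples of 100: 6 (not leap unless ÷400).
Multiples of 400: 1.
Leap years = 144 − 6 + 1 = 139.

139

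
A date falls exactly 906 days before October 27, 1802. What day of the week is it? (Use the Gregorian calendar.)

Sunday

First find the weekday of Oct 27, 1802. Doomsday rule: the anchor day for the 1800s is Friday. For year 02: 2÷12 = 0 r 2, and 2÷4 = 0, so 0+2+0 = 2.
Friday + 2 ≡ Sunday — that's 1802's doomsday.
In October the doomsday date is Oct 10.
Oct 27 is 17 days after Oct 10; 17 mod 7 = 3, so Sunday + 3 = Wednesday.
906 mod 7 = 3, so 906 days before a Wednesday is Wednesday − 3 = Sunday.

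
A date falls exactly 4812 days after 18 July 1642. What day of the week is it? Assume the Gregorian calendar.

First find the weekday of Jul 18, 1642. Doomsday rule: the anchor day for the 1600s is Tuesday. For year 42: 42÷12 = 3 r 6, and 6÷4 = 1, so 3+6+1 = 10.
Tuesday + 10 ≡ Friday — that's 1642's doomsday.
In July the doomsday date is Jul 11.
Jul 18 is 7 days after Jul 11; 7 mod 7 = 0, so Friday + 0 = Friday.
4812 mod 7 = 3, so 4812 days after a Friday is Friday + 3 = Monday.

Monday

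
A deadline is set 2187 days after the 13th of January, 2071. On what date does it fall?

January 8, 2077

+365 (one year) → Jan 13, 2072 (1822 left).
+366 (one year; includes Feb 29, 2072) → Jan 13, 2073 (1456 left).
+365 (one year) → Jan 13, 2074 (1091 left).
+365 (one year) → Jan 13, 2075 (726 left).
+365 (one year) → Jan 13, 2076 (361 left).
Jan has 31 days: +19 → Feb 1, 2076 (342 left).
Feb has 29 days: +29 → Mar 1, 2076 (313 left).
Mar has 31 days: +31 → Apr 1, 2076 (282 left).
Apr has 30 days: +30 → May 1, 2076 (252 left).
May has 31 days: +31 → Jun 1, 2076 (221 left).
Jun has 30 days: +30 → Jul 1, 2076 (191 left).
Jul has 31 days: +31 → Aug 1, 2076 (160 left).
Aug has 31 days: +31 → Sep 1, 2076 (129 left).
Sep has 30 days: +30 → Oct 1, 2076 (99 left).
Oct has 31 days: +31 → Nov 1, 2076 (68 left).
Nov has 30 days: +30 → Dec 1, 2076 (38 left).
Dec has 31 days: +31 → Jan 1, 2077 (7 left).
+7 → Jan 8, 2077.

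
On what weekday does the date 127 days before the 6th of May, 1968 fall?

Sunday

May 6, 1968 is a Monday.
127 mod 7 = 1, so 127 days before a Monday is Monday − 1 = Sunday.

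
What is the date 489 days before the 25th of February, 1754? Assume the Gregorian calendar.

October 24, 1752

−365 (one year) → Feb 25, 1753 (124 left).
−25 → Jan 31, 1753 (end of Jan, 31 days; 99 left).
−31 → Dec 31, 1752 (end of Dec, 31 days; 68 left).
−31 → Nov 30, 1752 (end of Nov, 30 days; 37 left).
−30 → Oct 31, 1752 (end of Oct, 31 days; 7 left).
−7 → Oct 24, 1752.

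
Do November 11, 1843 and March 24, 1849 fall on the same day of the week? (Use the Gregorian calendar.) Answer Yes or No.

Yes

From Nov 11, 1843 to Mar 24, 1849 is 1960 days.
1960 mod 7 = 0, so they are the same weekday.
(Nov 11, 1843 is a Saturday; Mar 24, 1849 is a Saturday.)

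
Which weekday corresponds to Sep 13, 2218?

Doomsday rule: the anchor day for the 2200s is Friday. For year 18: 18÷12 = 1 r 6, and 6÷4 = 1, so 1+6+1 = 8.
Friday + 8 ≡ Saturday — that's 2218's doomsday.
In September the doomsday date is Sep 5.
Sep 13 is 8 days after Sep 5; 8 mod 7 = 1, so Saturday + 1 = Sunday.

Sunday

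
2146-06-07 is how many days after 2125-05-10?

May 10, 2125 → May 10, 2126: 365 days.
May 10, 2126 → May 10, 2127: 365 days.
May 10, 2127 → May 10, 2128: 366 days (Feb 29, 2128 is in that span).
May 10, 2128 → May 10, 2129: 365 days.
May 10, 2129 → May 10, 2130: 365 days.
May 10, 2130 → May 10, 2131: 365 days.
May 10, 2131 → May 10, 2132: 366 days (Feb 29, 2132 is in that span).
May 10, 2132 → May 10, 2133: 365 days.
May 10, 2133 → May 10, 2134: 365 days.
May 10, 2134 → May 10, 2135: 365 days.
May 10, 2135 → May 10, 2136: 366 days (Feb 29, 2136 is in that span).
May 10, 2136 → May 10, 2137: 365 days.
May 10, 2137 → May 10, 2138: 365 days.
May 10, 2138 → May 10, 2139: 365 days.
May 10, 2139 → May 10, 2140: 366 days (Feb 29, 2140 is in that span).
May 10, 2140 → May 10, 2141: 365 days.
May 10, 2141 → May 10, 2142: 365 days.
May 10, 2142 → May 10, 2143: 365 days.
May 10, 2143 → May 10, 2144: 366 days (Feb 29, 2144 is in that span).
May 10, 2144 → May 10, 2145: 365 days.
May 10, 2145 → Jun 10, 2145: 31 days (May has 31).
Jun 10, 2145 → Jul 10, 2145: 30 days (June has 30).
Jul 10, 2145 → Aug 10, 2145: 31 days (July has 31).
Aug 10, 2145 → Sep 10, 2145: 31 days (August has 31).
Sep 10, 2145 → Oct 10, 2145: 30 days (September has 30).
Oct 10, 2145 → Nov 10, 2145: 31 days (October has 31).
Nov 10, 2145 → Dec 10, 2145: 30 days (November has 30).
Dec 10, 2145 → Jan 10, 2146: 31 days (December has 31).
Jan 10, 2146 → Feb 10, 2146: 31 days (January has 31).
Feb 10, 2146 → Mar 10, 2146: 28 days (February has 28).
Mar 10, 2146 → Apr 10, 2146: 31 days (March has 31).
Apr 10, 2146 → May 10, 2146: 30 days (April has 30).
May 10, 2146 → Jun 7, 2146: 28 days.
Total: 7698 days.

7698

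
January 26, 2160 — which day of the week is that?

Doomsday rule: the anchor day for the 2100s is Sunday. For year 60: 60÷12 = 5 r 0, and 0÷4 = 0, so 5+0+0 = 5.
Sunday + 5 ≡ Friday — that's 2160's doomsday.
In January the doomsday date is Jan 4 (2160 is a leap year (divisible by 4)).
Jan 26 is 22 days after Jan 4; 22 mod 7 = 1, so Friday + 1 = Saturday.

Saturday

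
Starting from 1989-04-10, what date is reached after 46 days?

Apr has 30 days: +21 → May 1, 1989 (25 left).
+25 → May 26, 1989.

May 26, 1989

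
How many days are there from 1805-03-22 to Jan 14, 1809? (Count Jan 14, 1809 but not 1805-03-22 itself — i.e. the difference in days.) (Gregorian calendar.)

Mar 22, 1805 → Mar 22, 1806: 365 days.
Mar 22, 1806 → Mar 22, 1807: 365 days.
Mar 22, 1807 → Mar 22, 1808: 366 days (Feb 29, 1808 is in that span).
Mar 22, 1808 → Apr 22, 1808: 31 days (March has 31).
Apr 22, 1808 → May 22, 1808: 30 days (April has 30).
May 22, 1808 → Jun 22, 1808: 31 days (May has 31).
Jun 22, 1808 → Jul 22, 1808: 30 days (June has 30).
Jul 22, 1808 → Aug 22, 1808: 31 days (July has 31).
Aug 22, 1808 → Sep 22, 1808: 31 days (August has 31).
Sep 22, 1808 → Oct 22, 1808: 30 days (September has 30).
Oct 22, 1808 → Nov 22, 1808: 31 days (October has 31).
Nov 22, 1808 → Dec 22, 1808: 30 days (November has 30).
Dec 22, 1808 → Jan 14, 1809: 23 days.
Total: 1394 days.

1394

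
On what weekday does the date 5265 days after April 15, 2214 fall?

Apr 15, 2214 is a Friday.
5265 mod 7 = 1, so 5265 days after a Friday is Friday + 1 = Saturday.

Saturday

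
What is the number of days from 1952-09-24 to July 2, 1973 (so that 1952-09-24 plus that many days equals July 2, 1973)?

7586

Sep 24, 1952 → Sep 24, 1953: 365 days.
Sep 24, 1953 → Sep 24, 1954: 365 days.
Sep 24, 1954 → Sep 24, 1955: 365 days.
Sep 24, 1955 → Sep 24, 1956: 366 days (Feb 29, 1956 is in that span).
Sep 24, 1956 → Sep 24, 1957: 365 days.
Sep 24, 1957 → Sep 24, 1958: 365 days.
Sep 24, 1958 → Sep 24, 1959: 365 days.
Sep 24, 1959 → Sep 24, 1960: 366 days (Feb 29, 1960 is in that span).
Sep 24, 1960 → Sep 24, 1961: 365 days.
Sep 24, 1961 → Sep 24, 1962: 365 days.
Sep 24, 1962 → Sep 24, 1963: 365 days.
Sep 24, 1963 → Sep 24, 1964: 366 days (Feb 29, 1964 is in that span).
Sep 24, 1964 → Sep 24, 1965: 365 days.
Sep 24, 1965 → Sep 24, 1966: 365 days.
Sep 24, 1966 → Sep 24, 1967: 365 days.
Sep 24, 1967 → Sep 24, 1968: 366 days (Feb 29, 1968 is in that span).
Sep 24, 1968 → Sep 24, 1969: 365 days.
Sep 24, 1969 → Sep 24, 1970: 365 days.
Sep 24, 1970 → Sep 24, 1971: 365 days.
Sep 24, 1971 → Sep 24, 1972: 366 days (Feb 29, 1972 is in that span).
Sep 24, 1972 → Oct 24, 1972: 30 days (September has 30).
Oct 24, 1972 → Nov 24, 1972: 31 days (October has 31).
Nov 24, 1972 → Dec 24, 1972: 30 days (November has 30).
Dec 24, 1972 → Jan 24, 1973: 31 days (December has 31).
Jan 24, 1973 → Feb 24, 1973: 31 days (January has 31).
Feb 24, 1973 → Mar 24, 1973: 28 days (February has 28).
Mar 24, 1973 → Apr 24, 1973: 31 days (March has 31).
Apr 24, 1973 → May 24, 1973: 30 days (April has 30).
May 24, 1973 → Jun 24, 1973: 31 days (May has 31).
Jun 24, 1973 → Jul 2, 1973: 8 days.
Total: 7586 days.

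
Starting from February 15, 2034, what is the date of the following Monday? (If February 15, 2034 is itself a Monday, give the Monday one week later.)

February 20, 2034

Feb 15, 2034 is a Wednesday.
From Wednesday to the next Monday is 5 days.
Feb 15, 2034 + 5 = Feb 20, 2034.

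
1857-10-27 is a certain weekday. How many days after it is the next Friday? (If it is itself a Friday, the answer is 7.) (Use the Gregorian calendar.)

Oct 27, 1857 is a Tuesday.
From Tuesday to the next Friday is 3 days.

3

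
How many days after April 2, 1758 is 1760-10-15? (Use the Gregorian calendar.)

Apr 2, 1758 → Apr 2, 1759: 365 days.
Apr 2, 1759 → Apr 2, 1760: 366 days (Feb 29, 1760 is in that span).
Apr 2, 1760 → May 2, 1760: 30 days (April has 30).
May 2, 1760 → Jun 2, 1760: 31 days (May has 31).
Jun 2, 1760 → Jul 2, 1760: 30 days (June has 30).
Jul 2, 1760 → Aug 2, 1760: 31 days (July has 31).
Aug 2, 1760 → Sep 2, 1760: 31 days (August has 31).
Sep 2, 1760 → Oct 2, 1760: 30 days (September has 30).
Oct 2, 1760 → Oct 15, 1760: 13 days.
Total: 927 days.

927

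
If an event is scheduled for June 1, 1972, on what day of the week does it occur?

Thursday

January 1, 1972 is a Saturday.
Jan 1, 1972 → Feb 1, 1972: 31 days (January has 31).
Feb 1, 1972 → Mar 1, 1972: 29 days (February has 29).
Mar 1, 1972 → Apr 1, 1972: 31 days (March has 31).
Apr 1, 1972 → May 1, 1972: 30 days (April has 30).
May 1, 1972 → Jun 1, 1972: 31 days.
Total: 152 days.
152 mod 7 = 5, so Saturday + 5 = Thursday.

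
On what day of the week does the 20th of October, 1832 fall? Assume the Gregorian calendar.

Saturday

Doomsday rule: the anchor day for the 1800s is Friday. For year 32: 32÷12 = 2 r 8, and 8÷4 = 2, so 2+8+2 = 12.
Friday + 12 ≡ Wednesday — that's 1832's doomsday.
In October the doomsday date is Oct 10.
Oct 20 is 10 days after Oct 10; 10 mod 7 = 3, so Wednesday + 3 = Saturday.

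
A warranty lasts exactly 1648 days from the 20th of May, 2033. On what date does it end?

+365 (one year) → May 20, 2034 (1283 left).
+365 (one year) → May 20, 2035 (918 left).
+366 (one year; includes Feb 29, 2036) → May 20, 2036 (552 left).
+365 (one year) → May 20, 2037 (187 left).
May has 31 days: +12 → Jun 1, 2037 (175 left).
Jun has 30 days: +30 → Jul 1, 2037 (145 left).
Jul has 31 days: +31 → Aug 1, 2037 (114 left).
Aug has 31 days: +31 → Sep 1, 2037 (83 left).
Sep has 30 days: +30 → Oct 1, 2037 (53 left).
Oct has 31 days: +31 → Nov 1, 2037 (22 left).
+22 → Nov 23, 2037.

November 23, 2037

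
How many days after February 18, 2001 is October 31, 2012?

4273

Feb 18, 2001 → Feb 18, 2002: 365 days.
Feb 18, 2002 → Feb 18, 2003: 365 days.
Feb 18, 2003 → Feb 18, 2004: 365 days.
Feb 18, 2004 → Feb 18, 2005: 366 days (Feb 29, 2004 is in that span).
Feb 18, 2005 → Feb 18, 2006: 365 days.
Feb 18, 2006 → Feb 18, 2007: 365 days.
Feb 18, 2007 → Feb 18, 2008: 365 days.
Feb 18, 2008 → Feb 18, 2009: 366 days (Feb 29, 2008 is in that span).
Feb 18, 2009 → Feb 18, 2010: 365 days.
Feb 18, 2010 → Feb 18, 2011: 365 days.
Feb 18, 2011 → Feb 18, 2012: 365 days.
Feb 18, 2012 → Mar 18, 2012: 29 days (February has 29).
Mar 18, 2012 → Apr 18, 2012: 31 days (March has 31).
Apr 18, 2012 → May 18, 2012: 30 days (April has 30).
May 18, 2012 → Jun 18, 2012: 31 days (May has 31).
Jun 18, 2012 → Jul 18, 2012: 30 days (June has 30).
Jul 18, 2012 → Aug 18, 2012: 31 days (July has 31).
Aug 18, 2012 → Sep 18, 2012: 31 days (August has 31).
Sep 18, 2012 → Oct 18, 2012: 30 days (September has 30).
Oct 18, 2012 → Oct 31, 2012: 13 days.
Total: 4273 days.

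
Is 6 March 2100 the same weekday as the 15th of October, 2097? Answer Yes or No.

From Oct 15, 2097 to Mar 6, 2100 is 872 days.
872 mod 7 = 4, so they are different weekdays.
(Oct 15, 2097 is a Tuesday; Mar 6, 2100 is a Saturday.)

No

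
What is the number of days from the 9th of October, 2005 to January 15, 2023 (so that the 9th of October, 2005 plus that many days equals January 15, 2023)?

Oct 9, 2005 → Oct 9, 2006: 365 days.
Oct 9, 2006 → Oct 9, 2007: 365 days.
Oct 9, 2007 → Oct 9, 2008: 366 days (Feb 29, 2008 is in that span).
Oct 9, 2008 → Oct 9, 2009: 365 days.
Oct 9, 2009 → Oct 9, 2010: 365 days.
Oct 9, 2010 → Oct 9, 2011: 365 days.
Oct 9, 2011 → Oct 9, 2012: 366 days (Feb 29, 2012 is in that span).
Oct 9, 2012 → Oct 9, 2013: 365 days.
Oct 9, 2013 → Oct 9, 2014: 365 days.
Oct 9, 2014 → Oct 9, 2015: 365 days.
Oct 9, 2015 → Oct 9, 2016: 366 days (Feb 29, 2016 is in that span).
Oct 9, 2016 → Oct 9, 2017: 365 days.
Oct 9, 2017 → Oct 9, 2018: 365 days.
Oct 9, 2018 → Oct 9, 2019: 365 days.
Oct 9, 2019 → Oct 9, 2020: 366 days (Feb 29, 2020 is in that span).
Oct 9, 2020 → Oct 9, 2021: 365 days.
Oct 9, 2021 → Oct 9, 2022: 365 days.
Oct 9, 2022 → Nov 9, 2022: 31 days (October has 31).
Nov 9, 2022 → Dec 9, 2022: 30 days (November has 30).
Dec 9, 2022 → Jan 9, 2023: 31 days (December has 31).
Jan 9, 2023 → Jan 15, 2023: 6 days.
Total: 6307 days.

6307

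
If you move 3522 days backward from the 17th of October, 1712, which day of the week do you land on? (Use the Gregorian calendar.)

Oct 17, 1712 is a Monday.
3522 mod 7 = 1, so 3522 days before a Monday is Monday − 1 = Sunday.

Sunday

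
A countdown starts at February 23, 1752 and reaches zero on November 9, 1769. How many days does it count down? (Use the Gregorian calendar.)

Feb 23, 1752 → Feb 23, 1753: 366 days (Feb 29, 1752 is in that span).
Feb 23, 1753 → Feb 23, 1754: 365 days.
Feb 23, 1754 → Feb 23, 1755: 365 days.
Feb 23, 1755 → Feb 23, 1756: 365 days.
Feb 23, 1756 → Feb 23, 1757: 366 days (Feb 29, 1756 is in that span).
Feb 23, 1757 → Feb 23, 1758: 365 days.
Feb 23, 1758 → Feb 23, 1759: 365 days.
Feb 23, 1759 → Feb 23, 1760: 365 days.
Feb 23, 1760 → Feb 23, 1761: 366 days (Feb 29, 1760 is in that span).
Feb 23, 1761 → Feb 23, 1762: 365 days.
Feb 23, 1762 → Feb 23, 1763: 365 days.
Feb 23, 1763 → Feb 23, 1764: 365 days.
Feb 23, 1764 → Feb 23, 1765: 366 days (Feb 29, 1764 is in that span).
Feb 23, 1765 → Feb 23, 1766: 365 days.
Feb 23, 1766 → Feb 23, 1767: 365 days.
Feb 23, 1767 → Feb 23, 1768: 365 days.
Feb 23, 1768 → Feb 23, 1769: 366 days (Feb 29, 1768 is in that span).
Feb 23, 1769 → Mar 23, 1769: 28 days (February has 28).
Mar 23, 1769 → Apr 23, 1769: 31 days (March has 31).
Apr 23, 1769 → May 23, 1769: 30 days (April has 30).
May 23, 1769 → Jun 23, 1769: 31 days (May has 31).
Jun 23, 1769 → Jul 23, 1769: 30 days (June has 30).
Jul 23, 1769 → Aug 23, 1769: 31 days (July has 31).
Aug 23, 1769 → Sep 23, 1769: 31 days (August has 31).
Sep 23, 1769 → Oct 23, 1769: 30 days (September has 30).
Oct 23, 1769 → Nov 9, 1769: 17 days.
Total: 6469 days.

6469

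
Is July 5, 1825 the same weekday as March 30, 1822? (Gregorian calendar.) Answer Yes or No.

From Mar 30, 1822 to Jul 5, 1825 is 1193 days.
1193 mod 7 = 3, so they are different weekdays.
(Mar 30, 1822 is a Saturday; Jul 5, 1825 is a Tuesday.)

No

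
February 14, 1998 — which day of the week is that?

Doomsday rule: the anchor day for the 1900s is Wednesday. For year 98: 98÷12 = 8 r 2, and 2÷4 = 0, so 8+2+0 = 10.
Wednesday + 10 ≡ Saturday — that's 1998's doomsday.
In February the doomsday date is Feb 28 (1998 is not a leap year).
Feb 14 is 14 days before Feb 28; 14 mod 7 = 0, so Saturday − 0 = Saturday.

Saturday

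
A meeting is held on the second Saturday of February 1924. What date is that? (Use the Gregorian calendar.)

February 9, 1924

February 1, 1924 is a Friday.
The first Saturday is therefore February 2 (1 days later).
The second Saturday is 2 + 1×7 = February 9.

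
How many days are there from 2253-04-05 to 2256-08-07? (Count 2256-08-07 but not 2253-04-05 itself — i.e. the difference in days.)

1220

Apr 5, 2253 → Apr 5, 2254: 365 days.
Apr 5, 2254 → Apr 5, 2255: 365 days.
Apr 5, 2255 → Apr 5, 2256: 366 days (Feb 29, 2256 is in that span).
Apr 5, 2256 → May 5, 2256: 30 days (April has 30).
May 5, 2256 → Jun 5, 2256: 31 days (May has 31).
Jun 5, 2256 → Jul 5, 2256: 30 days (June has 30).
Jul 5, 2256 → Aug 5, 2256: 31 days (July has 31).
Aug 5, 2256 → Aug 7, 2256: 2 days.
Total: 1220 days.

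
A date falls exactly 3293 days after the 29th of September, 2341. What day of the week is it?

Thursday

First find the weekday of Sep 29, 2341. Doomsday rule: the anchor day for the 2300s is Wednesday. For year 41: 41÷12 = 3 r 5, and 5÷4 = 1, so 3+5+1 = 9.
Wednesday + 9 ≡ Friday — that's 2341's doomsday.
In September the doomsday date is Sep 5.
Sep 29 is 24 days after Sep 5; 24 mod 7 = 3, so Friday + 3 = Monday.
3293 mod 7 = 3, so 3293 days after a Monday is Monday + 3 = Thursday.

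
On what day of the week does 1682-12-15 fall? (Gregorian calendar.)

Tuesday

Doomsday rule: the anchor day for the 1600s is Tuesday. For year 82: 82÷12 = 6 r 10, and 10÷4 = 2, so 6+10+2 = 18.
Tuesday + 18 ≡ Saturday — that's 1682's doomsday.
In December the doomsday date is Dec 12.
Dec 15 is 3 days after Dec 12; 3 mod 7 = 3, so Saturday + 3 = Tuesday.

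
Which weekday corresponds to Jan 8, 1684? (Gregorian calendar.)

Doomsday rule: the anchor day for the 1600s is Tuesday. For year 84: 84÷12 = 7 r 0, and 0÷4 = 0, so 7+0+0 = 7.
Tuesday + 7 ≡ Tuesday — that's 1684's doomsday.
In January the doomsday date is Jan 4 (1684 is a leap year (divisible by 4)).
Jan 8 is 4 days after Jan 4; 4 mod 7 = 4, so Tuesday + 4 = Saturday.

Saturday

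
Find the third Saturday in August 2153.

August 1, 2153 is a Wednesday.
The first Saturday is therefore August 4 (3 days later).
The third Saturday is 4 + 2×7 = August 18.

August 18, 2153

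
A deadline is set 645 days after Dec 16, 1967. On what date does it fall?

+366 (one year; includes Feb 29, 1968) → Dec 16, 1968 (279 left).
Dec has 31 days: +16 → Jan 1, 1969 (263 left).
Jan has 31 days: +31 → Feb 1, 1969 (232 left).
Feb has 28 days: +28 → Mar 1, 1969 (204 left).
Mar has 31 days: +31 → Apr 1, 1969 (173 left).
Apr has 30 days: +30 → May 1, 1969 (143 left).
May has 31 days: +31 → Jun 1, 1969 (112 left).
Jun has 30 days: +30 → Jul 1, 1969 (82 left).
Jul has 31 days: +31 → Aug 1, 1969 (51 left).
Aug has 31 days: +31 → Sep 1, 1969 (20 left).
+20 → Sep 21, 1969.

September 21, 1969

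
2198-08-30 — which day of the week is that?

Doomsday rule: the anchor day for the 2100s is Sunday. For year 98: 98÷12 = 8 r 2, and 2÷4 = 0, so 8+2+0 = 10.
Sunday + 10 ≡ Wednesday — that's 2198's doomsday.
In August the doomsday date is Aug 8.
Aug 30 is 22 days after Aug 8; 22 mod 7 = 1, so Wednesday + 1 = Thursday.

Thursday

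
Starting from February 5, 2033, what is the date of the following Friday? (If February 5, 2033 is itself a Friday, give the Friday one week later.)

February 11, 2033

Feb 5, 2033 is a Saturday.
From Saturday to the next Friday is 6 days.
Feb 5, 2033 + 6 = Feb 11, 2033.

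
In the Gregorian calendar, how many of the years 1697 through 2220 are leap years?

126

Multiples of 4 in [1697,2220]: 131.
Of those, multiples of 100: 6 (not leap unless ÷400).
Multiples of 400: 1.
Leap years = 131 − 6 + 1 = 126.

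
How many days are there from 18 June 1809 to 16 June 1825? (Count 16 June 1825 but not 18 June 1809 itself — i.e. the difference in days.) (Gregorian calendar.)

Jun 18, 1809 → Jun 18, 1810: 365 days.
Jun 18, 1810 → Jun 18, 1811: 365 days.
Jun 18, 1811 → Jun 18, 1812: 366 days (Feb 29, 1812 is in that span).
Jun 18, 1812 → Jun 18, 1813: 365 days.
Jun 18, 1813 → Jun 18, 1814: 365 days.
Jun 18, 1814 → Jun 18, 1815: 365 days.
Jun 18, 1815 → Jun 18, 1816: 366 days (Feb 29, 1816 is in that span).
Jun 18, 1816 → Jun 18, 1817: 365 days.
Jun 18, 1817 → Jun 18, 1818: 365 days.
Jun 18, 1818 → Jun 18, 1819: 365 days.
Jun 18, 1819 → Jun 18, 1820: 366 days (Feb 29, 1820 is in that span).
Jun 18, 1820 → Jun 18, 1821: 365 days.
Jun 18, 1821 → Jun 18, 1822: 365 days.
Jun 18, 1822 → Jun 18, 1823: 365 days.
Jun 18, 1823 → Jun 18, 1824: 366 days (Feb 29, 1824 is in that span).
Jun 18, 1824 → Jul 18, 1824: 30 days (June has 30).
Jul 18, 1824 → Aug 18, 1824: 31 days (July has 31).
Aug 18, 1824 → Sep 18, 1824: 31 days (August has 31).
Sep 18, 1824 → Oct 18, 1824: 30 days (September has 30).
Oct 18, 1824 → Nov 18, 1824: 31 days (October has 31).
Nov 18, 1824 → Dec 18, 1824: 30 days (November has 30).
Dec 18, 1824 → Jan 18, 1825: 31 days (December has 31).
Jan 18, 1825 → Feb 18, 1825: 31 days (January has 31).
Feb 18, 1825 → Mar 18, 1825: 28 days (February has 28).
Mar 18, 1825 → Apr 18, 1825: 31 days (March has 31).
Apr 18, 1825 → May 18, 1825: 30 days (April has 30).
May 18, 1825 → Jun 16, 1825: 29 days.
Total: 5842 days.

5842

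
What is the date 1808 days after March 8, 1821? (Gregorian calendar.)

+365 (one year) → Mar 8, 1822 (1443 left).
+365 (one year) → Mar 8, 1823 (1078 left).
+366 (one year; includes Feb 29, 1824) → Mar 8, 1824 (712 left).
+365 (one year) → Mar 8, 1825 (347 left).
Mar has 31 days: +24 → Apr 1, 1825 (323 left).
Apr has 30 days: +30 → May 1, 1825 (293 left).
May has 31 days: +31 → Jun 1, 1825 (262 left).
Jun has 30 days: +30 → Jul 1, 1825 (232 left).
Jul has 31 days: +31 → Aug 1, 1825 (201 left).
Aug has 31 days: +31 → Sep 1, 1825 (170 left).
Sep has 30 days: +30 → Oct 1, 1825 (140 left).
Oct has 31 days: +31 → Nov 1, 1825 (109 left).
Nov has 30 days: +30 → Dec 1, 1825 (79 left).
Dec has 31 days: +31 → Jan 1, 1826 (48 left).
Jan has 31 days: +31 → Feb 1, 1826 (17 left).
+17 → Feb 18, 1826.

February 18, 1826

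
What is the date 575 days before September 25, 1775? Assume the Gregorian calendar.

−365 (one year) → Sep 25, 1774 (210 left).
−25 → Aug 31, 1774 (end of Aug, 31 days; 185 left).
−31 → Jul 31, 1774 (end of Jul, 31 days; 154 left).
−31 → Jun 30, 1774 (end of Jun, 30 days; 123 left).
−30 → May 31, 1774 (end of May, 31 days; 93 left).
−31 → Apr 30, 1774 (end of Apr, 30 days; 62 left).
−30 → Mar 31, 1774 (end of Mar, 31 days; 32 left).
−31 → Feb 28, 1774 (end of Feb, 28 days; 1 left).
−1 → Feb 27, 1774.

February 27, 1774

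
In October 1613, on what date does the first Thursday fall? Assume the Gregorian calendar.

October 1, 1613 is a Tuesday.
The first Thursday is therefore October 3 (2 days later).

October 3, 1613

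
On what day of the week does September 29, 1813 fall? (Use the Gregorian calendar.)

Doomsday rule: the anchor day for the 1800s is Friday. For year 13: 13÷12 = 1 r 1, and 1÷4 = 0, so 1+1+0 = 2.
Friday + 2 ≡ Sunday — that's 1813's doomsday.
In September the doomsday date is Sep 5.
Sep 29 is 24 days after Sep 5; 24 mod 7 = 3, so Sunday + 3 = Wednesday.

Wednesday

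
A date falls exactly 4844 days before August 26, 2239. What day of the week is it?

Monday

Aug 26, 2239 is a Monday.
4844 mod 7 = 0, so 4844 days before a Monday is Monday − 0 = Monday.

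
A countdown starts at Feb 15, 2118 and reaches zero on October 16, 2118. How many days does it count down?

Feb 15, 2118 → Mar 15, 2118: 28 days (February has 28).
Mar 15, 2118 → Apr 15, 2118: 31 days (March has 31).
Apr 15, 2118 → May 15, 2118: 30 days (April has 30).
May 15, 2118 → Jun 15, 2118: 31 days (May has 31).
Jun 15, 2118 → Jul 15, 2118: 30 days (June has 30).
Jul 15, 2118 → Aug 15, 2118: 31 days (July has 31).
Aug 15, 2118 → Sep 15, 2118: 31 days (August has 31).
Sep 15, 2118 → Oct 15, 2118: 30 days (September has 30).
Oct 15, 2118 → Oct 16, 2118: 1 days.
Total: 243 days.

243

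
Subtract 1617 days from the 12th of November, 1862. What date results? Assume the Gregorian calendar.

−365 (one year) → Nov 12, 1861 (1252 left).
−365 (one year) → Nov 12, 1860 (887 left).
−366 (one year; includes Feb 29, 1860) → Nov 12, 1859 (521 left).
−365 (one year) → Nov 12, 1858 (156 left).
−12 → Oct 31, 1858 (end of Oct, 31 days; 144 left).
−31 → Sep 30, 1858 (end of Sep, 30 days; 113 left).
−30 → Aug 31, 1858 (end of Aug, 31 days; 83 left).
−31 → Jul 31, 1858 (end of Jul, 31 days; 52 left).
−31 → Jun 30, 1858 (end of Jun, 30 days; 21 left).
−21 → Jun 9, 1858.

June 9, 1858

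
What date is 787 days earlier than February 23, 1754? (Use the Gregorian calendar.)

December 29, 1751

−365 (one year) → Feb 23, 1753 (422 left).
−366 (one year; includes Feb 29, 1752) → Feb 23, 1752 (56 left).
−23 → Jan 31, 1752 (end of Jan, 31 days; 33 left).
−31 → Dec 31, 1751 (end of Dec, 31 days; 2 left).
−2 → Dec 29, 1751.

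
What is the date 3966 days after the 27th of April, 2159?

March 6, 2170

+366 (one year; includes Feb 29, 2160) → Apr 27, 2160 (3600 left).
+365 (one year) → Apr 27, 2161 (3235 left).
+365 (one year) → Apr 27, 2162 (2870 left).
+365 (one year) → Apr 27, 2163 (2505 left).
+366 (one year; includes Feb 29, 2164) → Apr 27, 2164 (2139 left).
+365 (one year) → Apr 27, 2165 (1774 left).
+365 (one year) → Apr 27, 2166 (1409 left).
+365 (one year) → Apr 27, 2167 (1044 left).
+366 (one year; includes Feb 29, 2168) → Apr 27, 2168 (678 left).
+365 (one year) → Apr 27, 2169 (313 left).
Apr has 30 days: +4 → May 1, 2169 (309 left).
May has 31 days: +31 → Jun 1, 2169 (278 left).
Jun has 30 days: +30 → Jul 1, 2169 (248 left).
Jul has 31 days: +31 → Aug 1, 2169 (217 left).
Aug has 31 days: +31 → Sep 1, 2169 (186 left).
Sep has 30 days: +30 → Oct 1, 2169 (156 left).
Oct has 31 days: +31 → Nov 1, 2169 (125 left).
Nov has 30 days: +30 → Dec 1, 2169 (95 left).
Dec has 31 days: +31 → Jan 1, 2170 (64 left).
Jan has 31 days: +31 → Feb 1, 2170 (33 left).
Feb has 28 days: +28 → Mar 1, 2170 (5 left).
+5 → Mar 6, 2170.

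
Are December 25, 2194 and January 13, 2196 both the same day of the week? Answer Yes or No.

No

From Dec 25, 2194 to Jan 13, 2196 is 384 days.
384 mod 7 = 6, so they are different weekdays.
(Dec 25, 2194 is a Thursday; Jan 13, 2196 is a Wednesday.)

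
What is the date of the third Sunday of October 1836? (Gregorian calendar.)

October 16, 1836

October 1, 1836 is a Saturday.
The first Sunday is therefore October 2 (1 days later).
The third Sunday is 2 + 2×7 = October 16.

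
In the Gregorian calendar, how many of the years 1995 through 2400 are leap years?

99

Multiples of 4 in [1995,2400]: 102.
Of those, multiples of 100: 5 (not leap unless ÷400).
Multiples of 400: 2.
Leap years = 102 − 5 + 2 = 99.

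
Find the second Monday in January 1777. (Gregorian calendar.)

January 1, 1777 is a Wednesday.
The first Monday is therefore January 6 (5 days later).
The second Monday is 6 + 1×7 = January 13.

January 13, 1777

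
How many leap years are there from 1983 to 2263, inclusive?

Multiples of 4 in [1983,2263]: 70.
Of those, multiples of 100: 3 (not leap unless ÷400).
Multiples of 400: 1.
Leap years = 70 − 3 + 1 = 68.

68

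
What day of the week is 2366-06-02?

Thursday

Doomsday rule: the anchor day for the 2300s is Wednesday. For year 66: 66÷12 = 5 r 6, and 6÷4 = 1, so 5+6+1 = 12.
Wednesday + 12 ≡ Monday — that's 2366's doomsday.
In June the doomsday date is Jun 6.
Jun 2 is 4 days before Jun 6; 4 mod 7 = 4, so Monday − 4 = Thursday.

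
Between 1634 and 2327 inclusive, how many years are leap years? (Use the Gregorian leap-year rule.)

167

Multiples of 4 in [1634,2327]: 173.
Of those, multiples of 100: 7 (not leap unless ÷400).
Multiples of 400: 1.
Leap years = 173 − 7 + 1 = 167.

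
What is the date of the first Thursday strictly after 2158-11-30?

December 7, 2158

Nov 30, 2158 is a Thursday.
From Thursday to the next Thursday is 7 days.
Nov 30, 2158 + 7 = Dec 7, 2158.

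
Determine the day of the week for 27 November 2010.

Doomsday rule: the anchor day for the 2000s is Tuesday. For year 10: 10÷12 = 0 r 10, and 10÷4 = 2, so 0+10+2 = 12.
Tuesday + 12 ≡ Sunday — that's 2010's doomsday.
In November the doomsday date is Nov 7.
Nov 27 is 20 days after Nov 7; 20 mod 7 = 6, so Sunday + 6 = Saturday.

Saturday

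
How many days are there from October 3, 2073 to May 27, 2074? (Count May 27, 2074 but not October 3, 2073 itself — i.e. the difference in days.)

236

Oct 3, 2073 → Nov 3, 2073: 31 days (October has 31).
Nov 3, 2073 → Dec 3, 2073: 30 days (November has 30).
Dec 3, 2073 → Jan 3, 2074: 31 days (December has 31).
Jan 3, 2074 → Feb 3, 2074: 31 days (January has 31).
Feb 3, 2074 → Mar 3, 2074: 28 days (February has 28).
Mar 3, 2074 → Apr 3, 2074: 31 days (March has 31).
Apr 3, 2074 → May 3, 2074: 30 days (April has 30).
May 3, 2074 → May 27, 2074: 24 days.
Total: 236 days.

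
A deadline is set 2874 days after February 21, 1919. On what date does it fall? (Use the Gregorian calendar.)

January 4, 1927

+365 (one year) → Feb 21, 1920 (2509 left).
+366 (one year; includes Feb 29, 1920) → Feb 21, 1921 (2143 left).
+365 (one year) → Feb 21, 1922 (1778 left).
+365 (one year) → Feb 21, 1923 (1413 left).
+365 (one year) → Feb 21, 1924 (1048 left).
+366 (one year; includes Feb 29, 1924) → Feb 21, 1925 (682 left).
+365 (one year) → Feb 21, 1926 (317 left).
Feb has 28 days: +8 → Mar 1, 1926 (309 left).
Mar has 31 days: +31 → Apr 1, 1926 (278 left).
Apr has 30 days: +30 → May 1, 1926 (248 left).
May has 31 days: +31 → Jun 1, 1926 (217 left).
Jun has 30 days: +30 → Jul 1, 1926 (187 left).
Jul has 31 days: +31 → Aug 1, 1926 (156 left).
Aug has 31 days: +31 → Sep 1, 1926 (125 left).
Sep has 30 days: +30 → Oct 1, 1926 (95 left).
Oct has 31 days: +31 → Nov 1, 1926 (64 left).
Nov has 30 days: +30 → Dec 1, 1926 (34 left).
Dec has 31 days: +31 → Jan 1, 1927 (3 left).
+3 → Jan 4, 1927.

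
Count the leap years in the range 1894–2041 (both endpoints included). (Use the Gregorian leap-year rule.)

Multiples of 4 in [1894,2041]: 37.
Of those, multiples of 100: 2 (not leap unless ÷400).
Multiples of 400: 1.
Leap years = 37 − 2 + 1 = 36.

36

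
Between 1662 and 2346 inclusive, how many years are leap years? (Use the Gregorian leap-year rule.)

165

Multiples of 4 in [1662,2346]: 171.
Of those, multiples of 100: 7 (not leap unless ÷400).
Multiples of 400: 1.
Leap years = 171 − 7 + 1 = 165.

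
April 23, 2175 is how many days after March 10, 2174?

409

Mar 10, 2174 → Mar 10, 2175: 365 days.
Mar 10, 2175 → Apr 10, 2175: 31 days (March has 31).
Apr 10, 2175 → Apr 23, 2175: 13 days.
Total: 409 days.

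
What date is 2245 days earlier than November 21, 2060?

−366 (one year; includes Feb 29, 2060) → Nov 21, 2059 (1879 left).
−365 (one year) → Nov 21, 2058 (1514 left).
−365 (one year) → Nov 21, 2057 (1149 left).
−365 (one year) → Nov 21, 2056 (784 left).
−366 (one year; includes Feb 29, 2056) → Nov 21, 2055 (418 left).
−365 (one year) → Nov 21, 2054 (53 left).
−21 → Oct 31, 2054 (end of Oct, 31 days; 32 left).
−31 → Sep 30, 2054 (end of Sep, 30 days; 1 left).
−1 → Sep 29, 2054.

September 29, 2054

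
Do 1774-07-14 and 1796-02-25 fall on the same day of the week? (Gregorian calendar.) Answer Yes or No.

Yes

From Jul 14, 1774 to Feb 25, 1796 is 7896 days.
7896 mod 7 = 0, so they are the same weekday.
(Jul 14, 1774 is a Thursday; Feb 25, 1796 is a Thursday.)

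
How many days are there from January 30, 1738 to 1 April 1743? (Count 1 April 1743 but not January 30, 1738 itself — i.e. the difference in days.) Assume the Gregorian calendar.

Jan 30, 1738 → Jan 30, 1739: 365 days.
Jan 30, 1739 → Jan 30, 1740: 365 days.
Jan 30, 1740 → Jan 30, 1741: 366 days (Feb 29, 1740 is in that span).
Jan 30, 1741 → Jan 30, 1742: 365 days.
Jan 30, 1742 → Jan 30, 1743: 365 days.
Jan 30, 1743 → Feb 28, 1743: 29 days (January has 31).
Feb 28, 1743 → Mar 28, 1743: 28 days (February has 28).
Mar 28, 1743 → Apr 1, 1743: 4 days.
Total: 1887 days.

1887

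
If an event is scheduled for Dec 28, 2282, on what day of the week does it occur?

Thursday

Doomsday rule: the anchor day for the 2200s is Friday. For year 82: 82÷12 = 6 r 10, and 10÷4 = 2, so 6+10+2 = 18.
Friday + 18 ≡ Tuesday — that's 2282's doomsday.
In December the doomsday date is Dec 12.
Dec 28 is 16 days after Dec 12; 16 mod 7 = 2, so Tuesday + 2 = Thursday.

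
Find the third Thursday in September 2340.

September 1, 2340 is a Sunday.
The first Thursday is therefore September 5 (4 days later).
The third Thursday is 5 + 2×7 = September 19.

September 19, 2340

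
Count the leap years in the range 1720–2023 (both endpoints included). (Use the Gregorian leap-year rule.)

74

Multiples of 4 in [1720,2023]: 76.
Of those, multiples of 100: 3 (not leap unless ÷400).
Multiples of 400: 1.
Leap years = 76 − 3 + 1 = 74.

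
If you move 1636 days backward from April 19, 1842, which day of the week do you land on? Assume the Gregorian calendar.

Thursday

First find the weekday of Apr 19, 1842. Doomsday rule: the anchor day for the 1800s is Friday. For year 42: 42÷12 = 3 r 6, and 6÷4 = 1, so 3+6+1 = 10.
Friday + 10 ≡ Monday — that's 1842's doomsday.
In April the doomsday date is Apr 4.
Apr 19 is 15 days after Apr 4; 15 mod 7 = 1, so Monday + 1 = Tuesday.
1636 mod 7 = 5, so 1636 days before a Tuesday is Tuesday − 5 = Thursday.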